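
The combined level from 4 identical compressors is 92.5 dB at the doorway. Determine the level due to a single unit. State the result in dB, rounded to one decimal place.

Dividing the total intensity by 4 lowers the level by 10·log₁₀ 4 = 6.021 dB: L₁ = 92.5 − 6.021.

86.5 dB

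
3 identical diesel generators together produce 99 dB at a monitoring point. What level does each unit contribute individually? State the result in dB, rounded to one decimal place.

94.2 dB

For N identical incoherent sources L_total = L₁ + 10·log₁₀ N, so L₁ = 99 − 10·log₁₀(3) = 99 − 4.771.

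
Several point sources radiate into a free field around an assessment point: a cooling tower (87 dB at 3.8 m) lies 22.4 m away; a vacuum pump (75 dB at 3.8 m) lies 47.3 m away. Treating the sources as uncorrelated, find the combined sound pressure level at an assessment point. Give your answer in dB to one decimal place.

Propagate each source to the receiver with L = L_ref − 20·log₁₀(r/r_ref), then add intensities.
cooling tower: 87 − 20·log₁₀(22.4/3.8) = 87 − 15.41 = 71.59 dB.
vacuum pump: 75 − 20·log₁₀(47.3/3.8) = 75 − 21.90 = 53.10 dB.
Σ 10^(L/10) = 1.463e+07 → L_total = 10·log₁₀(1.463e+07) = 71.65 dB.

71.7 dB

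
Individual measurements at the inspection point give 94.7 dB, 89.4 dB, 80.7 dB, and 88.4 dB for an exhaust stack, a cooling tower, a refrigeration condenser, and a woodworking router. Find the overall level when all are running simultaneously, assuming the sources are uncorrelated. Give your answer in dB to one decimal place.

For uncorrelated sources the intensities add, so convert each level to linear form, sum, and take 10·log₁₀ of the total.
Σ 10^(L/10) = 10^(94.7/10) + 10^(89.4/10) + 10^(80.7/10) + 10^(88.4/10) = 4.631e+09.
L_total = 10·log₁₀(4.631e+09) = 96.66 dB.

96.7 dB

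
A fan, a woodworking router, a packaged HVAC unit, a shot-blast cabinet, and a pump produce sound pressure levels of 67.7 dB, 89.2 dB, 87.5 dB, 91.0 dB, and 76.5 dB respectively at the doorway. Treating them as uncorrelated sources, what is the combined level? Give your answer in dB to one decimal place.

94.3 dB

Incoherent sources combine by intensity addition: L_total = 10·log₁₀(Σ 10^(L_i/10)).
Σ 10^(L/10) = 10^(67.7/10) + 10^(89.2/10) + 10^(87.5/10) + 10^(91.0/10) + 10^(76.5/10) = 2.704e+09.
L_total = 10·log₁₀(2.704e+09) = 94.32 dB.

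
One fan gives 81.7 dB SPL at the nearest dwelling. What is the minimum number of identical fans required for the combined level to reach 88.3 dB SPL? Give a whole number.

5

N identical sources give L₁ + 10·log₁₀ N, so require 10·log₁₀ N ≥ 88.3 − 81.7 = 6.6 dB.
N ≥ 10^(6.6/10) = 4.571, so N = 5.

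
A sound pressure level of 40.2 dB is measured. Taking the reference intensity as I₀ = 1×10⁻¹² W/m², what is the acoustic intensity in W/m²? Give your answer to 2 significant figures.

I/I₀ = 10^(40.2/10) = 1.047e+04, so I = 1.047e+04 × 10⁻¹² W/m².

1.0e-08 W/m²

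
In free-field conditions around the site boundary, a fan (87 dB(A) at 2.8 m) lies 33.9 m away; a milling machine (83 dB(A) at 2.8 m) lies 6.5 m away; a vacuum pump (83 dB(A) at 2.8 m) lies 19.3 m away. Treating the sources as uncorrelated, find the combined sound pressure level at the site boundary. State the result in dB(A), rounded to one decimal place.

76.5 dB(A)

Apply inverse-square spreading to bring every level to the receiver, then sum 10^(L/10).
fan: 87 − 20·log₁₀(33.9/2.8) = 87 − 21.66 = 65.34 dB(A).
milling machine: 83 − 20·log₁₀(6.5/2.8) = 83 − 7.32 = 75.68 dB(A).
vacuum pump: 83 − 20·log₁₀(19.3/2.8) = 83 − 16.77 = 66.23 dB(A).
Σ 10^(L/10) = 4.464e+07 → L_total = 10·log₁₀(4.464e+07) = 76.50 dB(A).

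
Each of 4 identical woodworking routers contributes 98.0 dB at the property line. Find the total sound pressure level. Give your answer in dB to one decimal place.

N identical incoherent sources raise the level by 10·log₁₀ N.
L_total = 98.0 + 10·log₁₀(4) = 98.0 + 6.021 = 104.02 dB.

104.0 dB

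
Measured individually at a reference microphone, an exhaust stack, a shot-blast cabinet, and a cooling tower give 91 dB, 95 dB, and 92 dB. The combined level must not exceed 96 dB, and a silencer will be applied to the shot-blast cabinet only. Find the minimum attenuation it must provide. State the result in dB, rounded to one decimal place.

4.4 dB

The untreated sources together contribute 10^(91/10) + 10^(92/10) = 2.844e+09, i.e. 94.54 dB.
To meet 96 dB overall, the treated shot-blast cabinet may contribute at most 10^(96/10) − 2.844e+09 = 1.137e+09, i.e. 90.56 dB.
So the shot-blast cabinet must be reduced from 95 to 90.56 dB: IL = 4.44 dB.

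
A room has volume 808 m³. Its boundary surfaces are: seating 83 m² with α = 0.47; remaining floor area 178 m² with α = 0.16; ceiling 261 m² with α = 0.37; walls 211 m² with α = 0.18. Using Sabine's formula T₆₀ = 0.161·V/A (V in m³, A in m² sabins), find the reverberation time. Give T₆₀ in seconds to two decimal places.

Summing Sᵢαᵢ: 83·0.47 + 178·0.16 + 261·0.37 + 211·0.18 = 202.04 m².
T₆₀ = 0.161·V/A = 0.161·808/202.04 = 0.644 s.

0.64 s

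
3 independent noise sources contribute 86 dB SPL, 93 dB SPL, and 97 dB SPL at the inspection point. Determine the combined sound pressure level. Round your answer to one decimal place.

For uncorrelated sources the intensities add, so convert each level to linear form, sum, and take 10·log₁₀ of the total.
Σ 10^(L/10) = 10^(86/10) + 10^(93/10) + 10^(97/10) = 7.405e+09.
L_total = 10·log₁₀(7.405e+09) = 98.70 dB SPL.

98.7 dB SPL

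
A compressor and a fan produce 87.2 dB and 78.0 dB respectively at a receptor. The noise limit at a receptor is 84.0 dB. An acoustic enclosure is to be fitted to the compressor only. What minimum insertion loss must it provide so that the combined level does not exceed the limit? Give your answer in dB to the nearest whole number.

The untreated sources together contribute 10^(78.0/10) = 6.310e+07, i.e. 78.00 dB.
The limit corresponds to 10^(84.0/10) = 2.512e+08; subtracting the fixed part leaves 1.881e+08 for the compressor, i.e. 82.74 dB.
Required insertion loss = 87.2 − 82.74 = 4.46 dB.

4 dB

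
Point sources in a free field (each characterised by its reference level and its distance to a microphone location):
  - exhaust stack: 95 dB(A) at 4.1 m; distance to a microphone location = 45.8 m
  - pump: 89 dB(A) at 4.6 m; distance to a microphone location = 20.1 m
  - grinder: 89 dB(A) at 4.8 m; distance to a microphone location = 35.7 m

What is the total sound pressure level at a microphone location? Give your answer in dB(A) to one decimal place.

79.1 dB(A)

Apply inverse-square spreading to bring every level to the receiver, then sum 10^(L/10).
exhaust stack: 95 − 20·log₁₀(45.8/4.1) = 95 − 20.96 = 74.04 dB(A).
pump: 89 − 20·log₁₀(20.1/4.6) = 89 − 12.81 = 76.19 dB(A).
grinder: 89 − 20·log₁₀(35.7/4.8) = 89 − 17.43 = 71.57 dB(A).
Σ 10^(L/10) = 8.130e+07 → L_total = 10·log₁₀(8.130e+07) = 79.10 dB(A).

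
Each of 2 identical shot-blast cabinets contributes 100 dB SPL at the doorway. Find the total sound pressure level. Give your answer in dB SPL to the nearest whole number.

103 dB SPL

L_total = L₁ + 10·log₁₀ N for N identical incoherent sources.
L_total = 100 + 10·log₁₀(2) = 100 + 3.010 = 103.01 dB SPL.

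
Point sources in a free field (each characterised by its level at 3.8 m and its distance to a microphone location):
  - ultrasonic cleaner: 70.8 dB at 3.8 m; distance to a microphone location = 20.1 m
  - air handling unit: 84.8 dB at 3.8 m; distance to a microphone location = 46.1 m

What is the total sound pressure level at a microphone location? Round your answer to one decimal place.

63.9 dB

First find each source's level at the receiver (point-source: −20·log₁₀(r/r_ref)), then combine on an intensity basis.
ultrasonic cleaner: 70.8 − 20·log₁₀(20.1/3.8) = 70.8 − 14.47 = 56.33 dB.
air handling unit: 84.8 − 20·log₁₀(46.1/3.8) = 84.8 − 21.68 = 63.12 dB.
Σ 10^(L/10) = 2.482e+06 → L_total = 10·log₁₀(2.482e+06) = 63.95 dB.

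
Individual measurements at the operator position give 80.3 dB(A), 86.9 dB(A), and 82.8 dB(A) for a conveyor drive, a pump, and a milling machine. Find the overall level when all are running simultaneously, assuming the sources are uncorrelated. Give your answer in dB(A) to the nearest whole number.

For uncorrelated sources the intensities add, so convert each level to linear form, sum, and take 10·log₁₀ of the total.
Σ 10^(L/10) = 10^(80.3/10) + 10^(86.9/10) + 10^(82.8/10) = 7.875e+08.
L_total = 10·log₁₀(7.875e+08) = 88.96 dB(A).

89 dB(A)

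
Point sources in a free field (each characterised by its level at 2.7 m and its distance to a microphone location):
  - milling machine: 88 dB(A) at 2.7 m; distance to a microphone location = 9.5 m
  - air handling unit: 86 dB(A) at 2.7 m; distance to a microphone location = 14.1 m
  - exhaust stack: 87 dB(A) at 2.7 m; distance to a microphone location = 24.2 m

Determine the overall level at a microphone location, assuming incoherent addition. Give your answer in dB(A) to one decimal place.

First find each source's level at the receiver (point-source: −20·log₁₀(r/r_ref)), then combine on an intensity basis.
milling machine: 88 − 20·log₁₀(9.5/2.7) = 88 − 10.93 = 77.07 dB(A).
air handling unit: 86 − 20·log₁₀(14.1/2.7) = 86 − 14.36 = 71.64 dB(A).
exhaust stack: 87 − 20·log₁₀(24.2/2.7) = 87 − 19.05 = 67.95 dB(A).
Σ 10^(L/10) = 7.180e+07 → L_total = 10·log₁₀(7.180e+07) = 78.56 dB(A).

78.6 dB(A)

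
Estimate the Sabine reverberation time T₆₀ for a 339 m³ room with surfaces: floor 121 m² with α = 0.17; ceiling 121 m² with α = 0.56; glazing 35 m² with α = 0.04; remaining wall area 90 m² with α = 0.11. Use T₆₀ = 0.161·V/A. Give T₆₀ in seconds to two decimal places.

Summing Sᵢαᵢ: 121·0.17 + 121·0.56 + 35·0.04 + 90·0.11 = 99.63 m².
T₆₀ = 0.161·V/A = 0.161·339/99.63 = 0.548 s.

0.55 s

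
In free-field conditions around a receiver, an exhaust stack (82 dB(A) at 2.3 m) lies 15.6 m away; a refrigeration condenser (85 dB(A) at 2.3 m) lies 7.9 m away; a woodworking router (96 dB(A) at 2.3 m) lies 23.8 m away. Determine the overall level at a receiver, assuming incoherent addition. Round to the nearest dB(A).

Apply inverse-square spreading to bring every level to the receiver, then sum 10^(L/10).
exhaust stack: 82 − 20·log₁₀(15.6/2.3) = 82 − 16.63 = 65.37 dB(A).
refrigeration condenser: 85 − 20·log₁₀(7.9/2.3) = 85 − 10.72 = 74.28 dB(A).
woodworking router: 96 − 20·log₁₀(23.8/2.3) = 96 − 20.30 = 75.70 dB(A).
Σ 10^(L/10) = 6.743e+07 → L_total = 10·log₁₀(6.743e+07) = 78.29 dB(A).

78 dB(A)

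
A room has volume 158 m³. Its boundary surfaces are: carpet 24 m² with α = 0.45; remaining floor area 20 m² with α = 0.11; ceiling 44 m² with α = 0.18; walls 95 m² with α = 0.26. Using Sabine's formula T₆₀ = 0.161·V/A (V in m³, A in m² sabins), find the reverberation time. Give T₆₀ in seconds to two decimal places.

Summing Sᵢαᵢ: 24·0.45 + 20·0.11 + 44·0.18 + 95·0.26 = 45.62 m².
T₆₀ = 0.161 × 158 / 45.62 = 0.558 s.

0.56 s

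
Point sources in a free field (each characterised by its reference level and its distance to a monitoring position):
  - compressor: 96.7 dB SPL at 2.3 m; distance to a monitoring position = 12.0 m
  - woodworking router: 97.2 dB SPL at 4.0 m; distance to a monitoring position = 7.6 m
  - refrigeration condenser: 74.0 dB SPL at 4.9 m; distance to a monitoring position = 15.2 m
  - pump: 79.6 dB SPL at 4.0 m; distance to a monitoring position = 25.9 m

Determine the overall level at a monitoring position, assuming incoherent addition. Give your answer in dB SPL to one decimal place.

First find each source's level at the receiver (point-source: −20·log₁₀(r/r_ref)), then combine on an intensity basis.
compressor: 96.7 − 20·log₁₀(12.0/2.3) = 96.7 − 14.35 = 82.35 dB SPL.
woodworking router: 97.2 − 20·log₁₀(7.6/4.0) = 97.2 − 5.58 = 91.62 dB SPL.
refrigeration condenser: 74.0 − 20·log₁₀(15.2/4.9) = 74.0 − 9.83 = 64.17 dB SPL.
pump: 79.6 − 20·log₁₀(25.9/4.0) = 79.6 − 16.22 = 63.38 dB SPL.
Σ 10^(L/10) = 1.630e+09 → L_total = 10·log₁₀(1.630e+09) = 92.12 dB SPL.

92.1 dB SPL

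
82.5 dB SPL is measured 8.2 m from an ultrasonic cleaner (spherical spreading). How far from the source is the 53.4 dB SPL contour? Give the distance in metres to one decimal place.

233.8 m

The 29.1 dB drop corresponds to a distance ratio of 10^(29.1/20) for a point source.
r₂ = 8.2·10^((82.5−53.4)/20) = 8.2·10^(29.1/20) = 233.78 m.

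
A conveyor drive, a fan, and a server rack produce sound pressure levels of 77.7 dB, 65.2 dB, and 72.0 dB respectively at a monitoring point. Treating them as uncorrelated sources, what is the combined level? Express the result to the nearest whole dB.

79 dB

For uncorrelated sources the intensities add, so convert each level to linear form, sum, and take 10·log₁₀ of the total.
Σ 10^(L/10) = 10^(77.7/10) + 10^(65.2/10) + 10^(72.0/10) = 7.804e+07.
L_total = 10·log₁₀(7.804e+07) = 78.92 dB.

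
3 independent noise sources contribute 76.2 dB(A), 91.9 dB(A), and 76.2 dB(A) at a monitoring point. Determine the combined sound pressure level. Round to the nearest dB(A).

For uncorrelated sources the intensities add, so convert each level to linear form, sum, and take 10·log₁₀ of the total.
Σ 10^(L/10) = 10^(76.2/10) + 10^(91.9/10) + 10^(76.2/10) = 1.632e+09.
L_total = 10·log₁₀(1.632e+09) = 92.13 dB(A).

92 dB(A)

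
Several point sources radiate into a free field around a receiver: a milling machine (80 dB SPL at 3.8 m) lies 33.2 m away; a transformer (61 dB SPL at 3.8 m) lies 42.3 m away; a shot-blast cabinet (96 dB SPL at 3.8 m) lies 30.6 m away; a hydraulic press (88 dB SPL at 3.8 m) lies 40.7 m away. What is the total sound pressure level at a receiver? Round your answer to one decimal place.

Apply inverse-square spreading to bring every level to the receiver, then sum 10^(L/10).
milling machine: 80 − 20·log₁₀(33.2/3.8) = 80 − 18.83 = 61.17 dB SPL.
transformer: 61 − 20·log₁₀(42.3/3.8) = 61 − 20.93 = 40.07 dB SPL.
shot-blast cabinet: 96 − 20·log₁₀(30.6/3.8) = 96 − 18.12 = 77.88 dB SPL.
hydraulic press: 88 − 20·log₁₀(40.7/3.8) = 88 − 20.60 = 67.40 dB SPL.
Σ 10^(L/10) = 6.821e+07 → L_total = 10·log₁₀(6.821e+07) = 78.34 dB SPL.

78.3 dB SPL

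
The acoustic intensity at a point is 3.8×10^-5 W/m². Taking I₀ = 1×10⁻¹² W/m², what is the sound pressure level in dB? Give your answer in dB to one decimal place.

75.8 dB

Dividing by I₀ shifts the exponent by 12: I/I₀ = 3.8×10^7.
L = 10·(0.5798 + 7) = 75.80 dB.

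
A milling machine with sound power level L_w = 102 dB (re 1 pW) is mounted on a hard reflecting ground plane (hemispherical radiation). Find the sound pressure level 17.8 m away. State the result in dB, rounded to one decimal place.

L_p = L_w − 10·log₁₀(2π·r²) with r = 17.8 m.
2π·r² = 1991 m², 10·log₁₀ of that is 32.990 dB.
L_p = 102 − 32.990 = 69.01 dB.

69.0 dB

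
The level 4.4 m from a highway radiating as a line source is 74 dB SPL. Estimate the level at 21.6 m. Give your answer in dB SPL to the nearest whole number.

67 dB SPL

Cylindrical spreading from a line source gives a 10·log₁₀(r₂/r₁) drop.
L₂ = 74 − 10·log₁₀(21.6/4.4) = 74 − 6.910 = 67.09 dB SPL.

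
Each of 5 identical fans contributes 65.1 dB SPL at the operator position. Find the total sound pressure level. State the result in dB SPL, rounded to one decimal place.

N identical incoherent sources raise the level by 10·log₁₀ N.
L_total = 65.1 + 10·log₁₀(5) = 65.1 + 6.990 = 72.09 dB SPL.

72.1 dB SPL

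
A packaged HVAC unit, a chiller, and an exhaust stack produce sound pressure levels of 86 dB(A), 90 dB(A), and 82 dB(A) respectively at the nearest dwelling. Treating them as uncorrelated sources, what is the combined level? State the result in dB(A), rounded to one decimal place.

Incoherent sources combine by intensity addition: L_total = 10·log₁₀(Σ 10^(L_i/10)).
Σ 10^(L/10) = 10^(86/10) + 10^(90/10) + 10^(82/10) = 1.557e+09.
L_total = 10·log₁₀(1.557e+09) = 91.92 dB(A).

91.9 dB(A)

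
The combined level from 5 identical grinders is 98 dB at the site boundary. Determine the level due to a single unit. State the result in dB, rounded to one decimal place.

5 equal contributions raise the level by 10·log₁₀ 5 = 6.990 dB, so each unit alone gives 98 − 6.990.

91.0 dB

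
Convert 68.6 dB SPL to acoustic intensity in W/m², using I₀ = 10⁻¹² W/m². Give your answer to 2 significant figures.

7.2e-06 W/m²

I = I₀·10^(L/10) = 10⁻¹² × 10^(68.6/10) = 10^(-5.140).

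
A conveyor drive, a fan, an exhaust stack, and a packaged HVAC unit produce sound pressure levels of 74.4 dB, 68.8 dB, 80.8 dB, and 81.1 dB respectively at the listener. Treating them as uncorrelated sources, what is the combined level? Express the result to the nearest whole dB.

Incoherent sources combine by intensity addition: L_total = 10·log₁₀(Σ 10^(L_i/10)).
Σ 10^(L/10) = 10^(74.4/10) + 10^(68.8/10) + 10^(80.8/10) + 10^(81.1/10) = 2.842e+08.
L_total = 10·log₁₀(2.842e+08) = 84.54 dB.

85 dB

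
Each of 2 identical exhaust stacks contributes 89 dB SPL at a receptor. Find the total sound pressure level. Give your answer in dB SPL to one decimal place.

92.0 dB SPL

With 2 equal, uncorrelated contributions the intensity is 2× that of one unit, giving a rise of 10·log₁₀ 2.
L_total = 89 + 10·log₁₀(2) = 89 + 3.010 = 92.01 dB SPL.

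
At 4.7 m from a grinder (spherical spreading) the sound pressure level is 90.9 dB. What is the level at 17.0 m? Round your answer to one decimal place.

79.7 dB

For a point source, L₂ = L₁ − 20·log₁₀(r₂/r₁).
L₂ = 90.9 − 20·log₁₀(17.0/4.7) = 90.9 − 11.167 = 79.73 dB.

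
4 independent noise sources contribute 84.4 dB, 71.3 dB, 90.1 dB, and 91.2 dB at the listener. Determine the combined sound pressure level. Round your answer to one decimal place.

Incoherent sources combine by intensity addition: L_total = 10·log₁₀(Σ 10^(L_i/10)).
Σ 10^(L/10) = 10^(84.4/10) + 10^(71.3/10) + 10^(90.1/10) + 10^(91.2/10) = 2.630e+09.
L_total = 10·log₁₀(2.630e+09) = 94.20 dB.

94.2 dB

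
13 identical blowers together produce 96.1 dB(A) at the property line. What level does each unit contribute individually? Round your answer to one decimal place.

For N identical incoherent sources L_total = L₁ + 10·log₁₀ N, so L₁ = 96.1 − 10·log₁₀(13) = 96.1 − 11.139.

85.0 dB(A)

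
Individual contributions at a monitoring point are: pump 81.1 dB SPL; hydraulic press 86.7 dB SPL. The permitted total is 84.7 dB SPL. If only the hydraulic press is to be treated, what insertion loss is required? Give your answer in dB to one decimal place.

The untreated sources together contribute 10^(81.1/10) = 1.288e+08, i.e. 81.10 dB SPL.
The limit corresponds to 10^(84.7/10) = 2.951e+08; subtracting the fixed part leaves 1.663e+08 for the hydraulic press, i.e. 82.21 dB SPL.
So the hydraulic press must be reduced from 86.7 to 82.21 dB SPL: IL = 4.49 dB.

4.5 dB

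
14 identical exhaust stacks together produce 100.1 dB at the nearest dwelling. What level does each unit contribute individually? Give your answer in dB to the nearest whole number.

14 equal contributions raise the level by 10·log₁₀ 14 = 11.461 dB, so each unit alone gives 100.1 − 11.461.

89 dB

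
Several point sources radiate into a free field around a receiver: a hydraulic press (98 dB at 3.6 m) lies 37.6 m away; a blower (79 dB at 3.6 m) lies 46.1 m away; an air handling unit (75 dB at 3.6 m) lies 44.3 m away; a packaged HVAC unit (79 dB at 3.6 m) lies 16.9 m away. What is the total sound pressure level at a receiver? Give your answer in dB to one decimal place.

77.9 dB

First find each source's level at the receiver (point-source: −20·log₁₀(r/r_ref)), then combine on an intensity basis.
hydraulic press: 98 − 20·log₁₀(37.6/3.6) = 98 − 20.38 = 77.62 dB.
blower: 79 − 20·log₁₀(46.1/3.6) = 79 − 22.15 = 56.85 dB.
air handling unit: 75 − 20·log₁₀(44.3/3.6) = 75 − 21.80 = 53.20 dB.
packaged HVAC unit: 79 − 20·log₁₀(16.9/3.6) = 79 − 13.43 = 65.57 dB.
Σ 10^(L/10) = 6.214e+07 → L_total = 10·log₁₀(6.214e+07) = 77.93 dB.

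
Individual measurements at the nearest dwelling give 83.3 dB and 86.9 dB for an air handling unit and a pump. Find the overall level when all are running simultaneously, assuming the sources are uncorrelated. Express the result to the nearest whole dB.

88 dB

Incoherent sources combine by intensity addition: L_total = 10·log₁₀(Σ 10^(L_i/10)).
Σ 10^(L/10) = 10^(83.3/10) + 10^(86.9/10) = 7.036e+08.
L_total = 10·log₁₀(7.036e+08) = 88.47 dB.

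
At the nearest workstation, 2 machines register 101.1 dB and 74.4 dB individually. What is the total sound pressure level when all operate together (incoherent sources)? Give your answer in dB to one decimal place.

101.1 dB

Incoherent sources combine by intensity addition: L_total = 10·log₁₀(Σ 10^(L_i/10)).
Σ 10^(L/10) = 10^(101.1/10) + 10^(74.4/10) = 1.291e+10.
L_total = 10·log₁₀(1.291e+10) = 101.11 dB.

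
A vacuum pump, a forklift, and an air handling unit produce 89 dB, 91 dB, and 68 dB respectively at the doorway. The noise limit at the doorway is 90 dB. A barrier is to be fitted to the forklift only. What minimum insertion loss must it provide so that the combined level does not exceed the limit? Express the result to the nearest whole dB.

8 dB

Everything except the forklift sums to 10^(89/10) + 10^(68/10) = 8.006e+08 in linear terms, 89.03 dB.
The limit corresponds to 10^(90/10) = 1.000e+09; subtracting the fixed part leaves 1.994e+08 for the forklift, i.e. 83.00 dB.
So the forklift must be reduced from 91 to 83.00 dB: IL = 8.00 dB.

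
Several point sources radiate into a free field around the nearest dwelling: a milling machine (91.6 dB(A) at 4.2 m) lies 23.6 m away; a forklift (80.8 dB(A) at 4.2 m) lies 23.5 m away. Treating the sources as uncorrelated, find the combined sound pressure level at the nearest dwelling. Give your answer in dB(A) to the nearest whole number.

77 dB(A)

Propagate each source to the receiver with L = L_ref − 20·log₁₀(r/r_ref), then add intensities.
milling machine: 91.6 − 20·log₁₀(23.6/4.2) = 91.6 − 14.99 = 76.61 dB(A).
forklift: 80.8 − 20·log₁₀(23.5/4.2) = 80.8 − 14.96 = 65.84 dB(A).
Σ 10^(L/10) = 4.962e+07 → L_total = 10·log₁₀(4.962e+07) = 76.96 dB(A).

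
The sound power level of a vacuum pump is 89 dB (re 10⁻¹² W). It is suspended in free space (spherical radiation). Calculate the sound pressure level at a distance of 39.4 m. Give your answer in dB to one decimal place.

The power spreads over a sphere of area 4π·r², so L_p = L_w − 10·log₁₀(4π·r²).
4π·r² = 1.951e+04 m², 10·log₁₀ of that is 42.902 dB.
L_p = 89 − 42.902 = 46.10 dB.

46.1 dB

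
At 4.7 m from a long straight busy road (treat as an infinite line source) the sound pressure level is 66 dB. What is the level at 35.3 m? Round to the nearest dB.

57 dB

For a line source, L₂ = L₁ − 10·log₁₀(r₂/r₁).
L₂ = 66 − 10·log₁₀(35.3/4.7) = 66 − 8.757 = 57.24 dB.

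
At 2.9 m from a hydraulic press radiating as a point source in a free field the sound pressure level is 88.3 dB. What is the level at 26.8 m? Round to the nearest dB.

69 dB

Spherical spreading from a point source gives a 20·log₁₀(r₂/r₁) drop.
L₂ = 88.3 − 20·log₁₀(26.8/2.9) = 88.3 − 19.315 = 68.99 dB.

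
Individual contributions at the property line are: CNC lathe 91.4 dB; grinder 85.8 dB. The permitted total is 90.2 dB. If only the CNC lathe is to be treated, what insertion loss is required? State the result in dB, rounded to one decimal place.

Everything except the CNC lathe sums to 10^(85.8/10) = 3.802e+08 in linear terms, 85.80 dB.
To meet 90.2 dB overall, the treated CNC lathe may contribute at most 10^(90.2/10) − 3.802e+08 = 6.669e+08, i.e. 88.24 dB.
So the CNC lathe must be reduced from 91.4 to 88.24 dB: IL = 3.16 dB.

3.2 dB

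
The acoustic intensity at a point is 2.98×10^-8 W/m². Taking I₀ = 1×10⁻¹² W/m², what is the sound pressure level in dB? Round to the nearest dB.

45 dB

L = 10·log₁₀(I/I₀) = 10·log₁₀(2.98×10^-8/10⁻¹²) = 10·log₁₀(2.98×10^4).
L = 10·(0.4742 + 4) = 44.74 dB.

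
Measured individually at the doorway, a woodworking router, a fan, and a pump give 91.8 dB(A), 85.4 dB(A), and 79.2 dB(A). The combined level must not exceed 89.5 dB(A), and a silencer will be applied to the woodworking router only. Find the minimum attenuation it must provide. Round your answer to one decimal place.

5.2 dB

The untreated sources together contribute 10^(85.4/10) + 10^(79.2/10) = 4.299e+08, i.e. 86.33 dB(A).
To meet 89.5 dB(A) overall, the treated woodworking router may contribute at most 10^(89.5/10) − 4.299e+08 = 4.613e+08, i.e. 86.64 dB(A).
Required insertion loss = 91.8 − 86.64 = 5.16 dB.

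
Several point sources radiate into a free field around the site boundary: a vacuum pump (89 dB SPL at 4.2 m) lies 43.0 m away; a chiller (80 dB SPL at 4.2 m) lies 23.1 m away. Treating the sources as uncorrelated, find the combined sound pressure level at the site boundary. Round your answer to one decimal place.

Apply inverse-square spreading to bring every level to the receiver, then sum 10^(L/10).
vacuum pump: 89 − 20·log₁₀(43.0/4.2) = 89 − 20.20 = 68.80 dB SPL.
chiller: 80 − 20·log₁₀(23.1/4.2) = 80 − 14.81 = 65.19 dB SPL.
Σ 10^(L/10) = 1.088e+07 → L_total = 10·log₁₀(1.088e+07) = 70.37 dB SPL.

70.4 dB SPL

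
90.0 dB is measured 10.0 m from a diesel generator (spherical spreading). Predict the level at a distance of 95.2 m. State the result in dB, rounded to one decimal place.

Point-source attenuation: ΔL = 20·log₁₀(r₂/r₁) = 20·log₁₀(95.2/10.0) = 19.573 dB.
L₂ = 90.0 − 20·log₁₀(95.2/10.0) = 90.0 − 19.573 = 70.43 dB.

70.4 dB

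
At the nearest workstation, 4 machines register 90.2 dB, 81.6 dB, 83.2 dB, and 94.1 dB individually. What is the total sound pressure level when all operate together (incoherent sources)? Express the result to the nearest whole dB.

For uncorrelated sources the intensities add, so convert each level to linear form, sum, and take 10·log₁₀ of the total.
Σ 10^(L/10) = 10^(90.2/10) + 10^(81.6/10) + 10^(83.2/10) + 10^(94.1/10) = 3.971e+09.
L_total = 10·log₁₀(3.971e+09) = 95.99 dB.

96 dB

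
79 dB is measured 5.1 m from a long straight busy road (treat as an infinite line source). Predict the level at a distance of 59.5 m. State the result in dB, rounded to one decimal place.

Cylindrical spreading from a line source gives a 10·log₁₀(r₂/r₁) drop.
L₂ = 79 − 10·log₁₀(59.5/5.1) = 79 − 10.669 = 68.33 dB.

68.3 dB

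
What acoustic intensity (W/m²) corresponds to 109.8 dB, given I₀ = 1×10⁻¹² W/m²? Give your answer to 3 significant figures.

I = I₀·10^(L/10) = 10⁻¹² × 10^(109.8/10) = 10^(-1.020).

0.0955 W/m²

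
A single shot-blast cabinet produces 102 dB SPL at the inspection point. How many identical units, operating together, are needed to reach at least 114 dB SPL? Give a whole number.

16

N identical sources give L₁ + 10·log₁₀ N, so require 10·log₁₀ N ≥ 114 − 102 = 12.0 dB.
N ≥ 10^(12.0/10) = 15.849, so N = 16.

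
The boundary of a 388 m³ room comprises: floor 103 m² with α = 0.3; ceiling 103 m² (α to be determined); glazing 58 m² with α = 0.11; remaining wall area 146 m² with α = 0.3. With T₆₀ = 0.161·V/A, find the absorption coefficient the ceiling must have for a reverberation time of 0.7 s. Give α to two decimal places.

A = 0.161·V/T₆₀ = 0.161·388/0.7 = 89.24 m² sabins.
Absorption from the other surfaces = 103·0.3 + 58·0.11 + 146·0.3 = 81.08 m², so the ceiling must supply 8.16 m² over 103 m².
α = 8.16/103 = 0.079.

0.08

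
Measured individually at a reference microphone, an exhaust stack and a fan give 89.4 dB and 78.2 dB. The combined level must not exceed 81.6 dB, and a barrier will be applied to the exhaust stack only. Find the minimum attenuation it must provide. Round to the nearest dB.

10 dB

Everything except the exhaust stack sums to 10^(78.2/10) = 6.607e+07 in linear terms, 78.20 dB.
The limit corresponds to 10^(81.6/10) = 1.445e+08; subtracting the fixed part leaves 7.847e+07 for the exhaust stack, i.e. 78.95 dB.
Required insertion loss = 89.4 − 78.95 = 10.45 dB.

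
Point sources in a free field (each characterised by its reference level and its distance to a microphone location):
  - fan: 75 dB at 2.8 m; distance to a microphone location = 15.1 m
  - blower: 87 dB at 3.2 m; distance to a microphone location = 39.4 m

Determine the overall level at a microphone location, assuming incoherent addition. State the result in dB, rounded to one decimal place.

66.4 dB

First find each source's level at the receiver (point-source: −20·log₁₀(r/r_ref)), then combine on an intensity basis.
fan: 75 − 20·log₁₀(15.1/2.8) = 75 − 14.64 = 60.36 dB.
blower: 87 − 20·log₁₀(39.4/3.2) = 87 − 21.81 = 65.19 dB.
Σ 10^(L/10) = 4.393e+06 → L_total = 10·log₁₀(4.393e+06) = 66.43 dB.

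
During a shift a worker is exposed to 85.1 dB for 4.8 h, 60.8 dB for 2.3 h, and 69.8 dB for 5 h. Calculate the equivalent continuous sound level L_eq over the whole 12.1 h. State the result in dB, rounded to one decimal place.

81.2 dB

The energy average is taken in the linear domain: L_eq = 10·log₁₀[(Σ tᵢ·10^(Lᵢ/10))/T], T = 12.1 h.
Σ tᵢ·10^(Lᵢ/10) = 4.8·10^(85.1/10) + 2.3·10^(60.8/10) + 5·10^(69.8/10) = 1.604e+09.
L_eq = 10·log₁₀(1.604e+09/12.1) = 81.22 dB.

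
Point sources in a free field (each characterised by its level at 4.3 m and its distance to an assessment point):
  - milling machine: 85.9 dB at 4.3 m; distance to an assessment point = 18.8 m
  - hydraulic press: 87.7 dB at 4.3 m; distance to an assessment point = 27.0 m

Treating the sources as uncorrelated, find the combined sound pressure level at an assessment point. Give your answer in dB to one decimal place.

Propagate each source to the receiver with L = L_ref − 20·log₁₀(r/r_ref), then add intensities.
milling machine: 85.9 − 20·log₁₀(18.8/4.3) = 85.9 − 12.81 = 73.09 dB.
hydraulic press: 87.7 − 20·log₁₀(27.0/4.3) = 87.7 − 15.96 = 71.74 dB.
Σ 10^(L/10) = 3.529e+07 → L_total = 10·log₁₀(3.529e+07) = 75.48 dB.

75.5 dB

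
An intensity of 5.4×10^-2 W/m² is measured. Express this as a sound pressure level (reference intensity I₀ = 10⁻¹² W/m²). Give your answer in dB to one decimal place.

107.3 dB

I/I₀ = 5.4×10^-2/10⁻¹² = 5.4×10^10, and L = 10·log₁₀(I/I₀).
L = 10·(0.7324 + 10) = 107.32 dB.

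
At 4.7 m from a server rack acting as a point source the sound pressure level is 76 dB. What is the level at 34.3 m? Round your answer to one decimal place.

58.7 dB

Point-source attenuation: ΔL = 20·log₁₀(r₂/r₁) = 20·log₁₀(34.3/4.7) = 17.264 dB.
L₂ = 76 − 20·log₁₀(34.3/4.7) = 76 − 17.264 = 58.74 dB.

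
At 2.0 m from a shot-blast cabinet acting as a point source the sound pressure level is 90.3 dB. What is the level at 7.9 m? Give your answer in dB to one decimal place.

78.4 dB

Spherical spreading from a point source gives a 20·log₁₀(r₂/r₁) drop.
L₂ = 90.3 − 20·log₁₀(7.9/2.0) = 90.3 − 11.932 = 78.37 dB.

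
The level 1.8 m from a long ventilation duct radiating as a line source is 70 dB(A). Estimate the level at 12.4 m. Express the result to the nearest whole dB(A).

62 dB(A)

Line-source attenuation: ΔL = 10·log₁₀(r₂/r₁) = 10·log₁₀(12.4/1.8) = 8.381 dB.
L₂ = 70 − 10·log₁₀(12.4/1.8) = 70 − 8.381 = 61.62 dB(A).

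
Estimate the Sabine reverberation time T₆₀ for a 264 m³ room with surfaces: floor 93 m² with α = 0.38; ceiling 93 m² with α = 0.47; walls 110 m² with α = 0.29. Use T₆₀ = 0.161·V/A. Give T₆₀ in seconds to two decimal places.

0.38 s

Total absorption A = 93·0.38 + 93·0.47 + 110·0.29 = 110.95 m² sabins.
T₆₀ = 0.161 × 264 / 110.95 = 0.383 s.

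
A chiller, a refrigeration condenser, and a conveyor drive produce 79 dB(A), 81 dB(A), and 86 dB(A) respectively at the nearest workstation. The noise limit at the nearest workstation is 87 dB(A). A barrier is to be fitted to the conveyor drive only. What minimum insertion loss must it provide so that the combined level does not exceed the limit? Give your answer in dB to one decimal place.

1.3 dB

The untreated sources together contribute 10^(79/10) + 10^(81/10) = 2.053e+08, i.e. 83.12 dB(A).
To meet 87 dB(A) overall, the treated conveyor drive may contribute at most 10^(87/10) − 2.053e+08 = 2.959e+08, i.e. 84.71 dB(A).
So the conveyor drive must be reduced from 86 to 84.71 dB(A): IL = 1.29 dB.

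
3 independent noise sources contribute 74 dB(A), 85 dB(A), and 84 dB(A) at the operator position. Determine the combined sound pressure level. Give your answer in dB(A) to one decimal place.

For uncorrelated sources the intensities add, so convert each level to linear form, sum, and take 10·log₁₀ of the total.
Σ 10^(L/10) = 10^(74/10) + 10^(85/10) + 10^(84/10) = 5.925e+08.
L_total = 10·log₁₀(5.925e+08) = 87.73 dB(A).

87.7 dB(A)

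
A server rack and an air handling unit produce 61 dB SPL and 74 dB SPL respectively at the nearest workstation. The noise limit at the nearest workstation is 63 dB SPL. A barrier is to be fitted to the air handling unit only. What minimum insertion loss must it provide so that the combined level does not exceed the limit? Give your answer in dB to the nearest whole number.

15 dB

Everything except the air handling unit sums to 10^(61/10) = 1.259e+06 in linear terms, 61.00 dB SPL.
To meet 63 dB SPL overall, the treated air handling unit may contribute at most 10^(63/10) − 1.259e+06 = 7.363e+05, i.e. 58.67 dB SPL.
So the air handling unit must be reduced from 74 to 58.67 dB SPL: IL = 15.33 dB.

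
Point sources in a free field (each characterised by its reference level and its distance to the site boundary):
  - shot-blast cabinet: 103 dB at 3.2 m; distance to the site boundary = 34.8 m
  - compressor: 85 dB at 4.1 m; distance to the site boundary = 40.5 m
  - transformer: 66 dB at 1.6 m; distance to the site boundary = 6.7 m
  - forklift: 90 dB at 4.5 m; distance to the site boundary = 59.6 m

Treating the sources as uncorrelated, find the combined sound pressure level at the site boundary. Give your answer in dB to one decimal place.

Propagate each source to the receiver with L = L_ref − 20·log₁₀(r/r_ref), then add intensities.
shot-blast cabinet: 103 − 20·log₁₀(34.8/3.2) = 103 − 20.73 = 82.27 dB.
compressor: 85 − 20·log₁₀(40.5/4.1) = 85 − 19.89 = 65.11 dB.
transformer: 66 − 20·log₁₀(6.7/1.6) = 66 − 12.44 = 53.56 dB.
forklift: 90 − 20·log₁₀(59.6/4.5) = 90 − 22.44 = 67.56 dB.
Σ 10^(L/10) = 1.779e+08 → L_total = 10·log₁₀(1.779e+08) = 82.50 dB.

82.5 dB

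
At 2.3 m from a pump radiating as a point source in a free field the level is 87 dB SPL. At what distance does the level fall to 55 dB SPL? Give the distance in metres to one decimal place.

91.6 m

For a point source L₁ − L₂ = 20·log₁₀(r₂/r₁), so r₂ = r₁·10^((L₁−L₂)/20).
r₂ = 2.3·10^((87−55)/20) = 2.3·10^(32.0/20) = 91.56 m.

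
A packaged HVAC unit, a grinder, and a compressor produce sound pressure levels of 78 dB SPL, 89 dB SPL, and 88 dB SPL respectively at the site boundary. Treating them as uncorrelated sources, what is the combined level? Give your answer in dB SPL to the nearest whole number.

Incoherent sources combine by intensity addition: L_total = 10·log₁₀(Σ 10^(L_i/10)).
Σ 10^(L/10) = 10^(78/10) + 10^(89/10) + 10^(88/10) = 1.488e+09.
L_total = 10·log₁₀(1.488e+09) = 91.73 dB SPL.

92 dB SPL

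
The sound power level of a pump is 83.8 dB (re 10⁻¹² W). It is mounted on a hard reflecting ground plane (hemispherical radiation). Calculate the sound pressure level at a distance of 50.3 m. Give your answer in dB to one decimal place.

41.8 dB

The power spreads over a hemisphere of area 2π·r², so L_p = L_w − 10·log₁₀(2π·r²).
2π·r² = 1.59e+04 m², 10·log₁₀ of that is 42.013 dB.
L_p = 83.8 − 42.013 = 41.79 dB.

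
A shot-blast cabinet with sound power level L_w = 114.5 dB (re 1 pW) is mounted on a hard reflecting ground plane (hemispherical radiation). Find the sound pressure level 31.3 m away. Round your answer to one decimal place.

L_p = L_w − 10·log₁₀(2π·r²) with r = 31.3 m.
2π·r² = 6156 m², 10·log₁₀ of that is 37.893 dB.
L_p = 114.5 − 37.893 = 76.61 dB.

76.6 dB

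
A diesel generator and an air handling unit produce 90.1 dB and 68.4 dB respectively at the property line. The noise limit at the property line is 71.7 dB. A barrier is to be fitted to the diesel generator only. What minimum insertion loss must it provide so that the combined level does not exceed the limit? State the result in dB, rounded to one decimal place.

Everything except the diesel generator sums to 10^(68.4/10) = 6.918e+06 in linear terms, 68.40 dB.
To meet 71.7 dB overall, the treated diesel generator may contribute at most 10^(71.7/10) − 6.918e+06 = 7.873e+06, i.e. 68.96 dB.
So the diesel generator must be reduced from 90.1 to 68.96 dB: IL = 21.14 dB.

21.1 dB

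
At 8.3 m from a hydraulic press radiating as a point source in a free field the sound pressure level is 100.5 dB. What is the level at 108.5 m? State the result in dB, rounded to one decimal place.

78.2 dB

For a point source, L₂ = L₁ − 20·log₁₀(r₂/r₁).
L₂ = 100.5 − 20·log₁₀(108.5/8.3) = 100.5 − 22.327 = 78.17 dB.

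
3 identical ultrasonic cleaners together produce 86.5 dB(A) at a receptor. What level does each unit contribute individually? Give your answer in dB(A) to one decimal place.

81.7 dB(A)

For N identical incoherent sources L_total = L₁ + 10·log₁₀ N, so L₁ = 86.5 − 10·log₁₀(3) = 86.5 − 4.771.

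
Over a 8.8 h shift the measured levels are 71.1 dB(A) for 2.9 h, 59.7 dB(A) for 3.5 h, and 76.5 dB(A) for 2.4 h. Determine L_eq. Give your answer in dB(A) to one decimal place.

Weight each interval's intensity by its duration and average over T = 8.8 h:
Σ tᵢ·10^(Lᵢ/10) = 2.9·10^(71.1/10) + 3.5·10^(59.7/10) + 2.4·10^(76.5/10) = 1.478e+08.
L_eq = 10·log₁₀(1.478e+08/8.8) = 72.25 dB(A).

72.3 dB(A)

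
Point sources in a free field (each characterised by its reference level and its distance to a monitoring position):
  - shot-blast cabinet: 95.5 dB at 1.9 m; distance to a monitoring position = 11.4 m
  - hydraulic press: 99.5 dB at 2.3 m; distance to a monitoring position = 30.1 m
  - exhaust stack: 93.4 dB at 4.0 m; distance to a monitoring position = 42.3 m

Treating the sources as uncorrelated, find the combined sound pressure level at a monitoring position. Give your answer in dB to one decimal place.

82.3 dB

Propagate each source to the receiver with L = L_ref − 20·log₁₀(r/r_ref), then add intensities.
shot-blast cabinet: 95.5 − 20·log₁₀(11.4/1.9) = 95.5 − 15.56 = 79.94 dB.
hydraulic press: 99.5 − 20·log₁₀(30.1/2.3) = 99.5 − 22.34 = 77.16 dB.
exhaust stack: 93.4 − 20·log₁₀(42.3/4.0) = 93.4 − 20.49 = 72.91 dB.
Σ 10^(L/10) = 1.702e+08 → L_total = 10·log₁₀(1.702e+08) = 82.31 dB.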